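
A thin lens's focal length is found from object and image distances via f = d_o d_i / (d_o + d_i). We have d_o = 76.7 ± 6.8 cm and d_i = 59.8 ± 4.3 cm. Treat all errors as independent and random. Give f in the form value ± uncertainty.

33.6 ± 1.88 cm

∂f/∂d_o = (d_i/(d_o+d_i))² = 0.192;  ∂f/∂d_i = (d_o/(d_o+d_i))² = 0.316
δf = √((∂f/∂d_o · δd_o)² + (∂f/∂d_i · δd_i)²) = √(1.70 + 1.84) = 1.88 cm
f = 33.6 cm.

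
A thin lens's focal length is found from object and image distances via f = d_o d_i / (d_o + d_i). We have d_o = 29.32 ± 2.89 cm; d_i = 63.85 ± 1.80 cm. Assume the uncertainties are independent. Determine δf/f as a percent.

∂f/∂d_o = (d_i/(d_o+d_i))² = 0.470;  ∂f/∂d_i = (d_o/(d_o+d_i))² = 0.0990
δf = √((∂f/∂d_o · δd_o)² + (∂f/∂d_i · δd_i)²) = √(1.84 + 0.0318) = 1.37 cm
f = 20.09 cm, so δf/f = 1.37/20.09 = 0.0681.

6.81%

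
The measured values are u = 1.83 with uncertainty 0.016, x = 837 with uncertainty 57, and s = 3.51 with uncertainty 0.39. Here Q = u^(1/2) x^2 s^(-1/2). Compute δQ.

74400

For a monomial Q ∝ u^(1/2), x^2, s^(-1/2), fractional errors add in quadrature:
  (½·δu/u)² = (0.5×0.00874)² = 1.91e-05;  (2·δx/x)² = (2×0.0681)² = 0.0186;  (−½·δs/s)² = (-0.5×0.111)² = 0.00309
δQ/Q = √(0.0217) = 0.147
Q = 5.06e+05, so δQ = 0.147 × 5.06e+05 = 74400.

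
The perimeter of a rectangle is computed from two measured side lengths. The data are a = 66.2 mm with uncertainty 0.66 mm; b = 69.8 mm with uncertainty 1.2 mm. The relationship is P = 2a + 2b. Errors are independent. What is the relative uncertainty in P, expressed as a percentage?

1.01%

Each term contributes (cᵢ δxᵢ)² to (δP)²:
  (2·δa)² = 1.74;  (2·δb)² = 5.76
δP = √(7.50) = 2.74 mm
P = 272 mm, so δP/P = 2.74/272 = 0.0101.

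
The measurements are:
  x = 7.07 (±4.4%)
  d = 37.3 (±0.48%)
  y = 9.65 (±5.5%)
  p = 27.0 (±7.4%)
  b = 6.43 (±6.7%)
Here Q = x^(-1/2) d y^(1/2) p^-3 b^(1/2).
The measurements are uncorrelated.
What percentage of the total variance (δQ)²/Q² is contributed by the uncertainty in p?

95.4%

(δQ/Q)² = (−½·δx/x)² + (1·δd/d)² + (½·δy/y)² + (-3·δp/p)² + (½·δb/b)²
  x term: (-0.5×0.0440)² = 0.000484
  d term: (1×0.00480)² = 2.3e-05
  y term: (0.5×0.0550)² = 0.000756
  p term: (-3×0.0740)² = 0.0493
  b term: (0.5×0.0670)² = 0.00112
Total = 0.0517. Share from p = 0.0493/0.0517 = 0.954.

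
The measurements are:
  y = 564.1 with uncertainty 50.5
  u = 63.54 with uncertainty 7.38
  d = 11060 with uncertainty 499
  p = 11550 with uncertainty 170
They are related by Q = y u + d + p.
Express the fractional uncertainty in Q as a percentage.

Let w = y·u = 35840. δw/w = √((1·δy/y)² + (1·δu/u)²) = √(0.00801 + 0.0135) = 0.147, so δw = 5260.
Q = w + d + p: δQ = √(δw² + δd² + δp²) = √(2.76e+07 + 2.49e+05 + 28900) = 5280
Q = 58450, so δQ/Q = 5280/58450 = 0.0904.

9.04%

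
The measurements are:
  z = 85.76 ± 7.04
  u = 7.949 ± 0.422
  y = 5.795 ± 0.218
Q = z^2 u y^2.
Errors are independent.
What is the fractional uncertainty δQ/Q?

Q is a product of powers, so relative uncertainties combine in quadrature:
  (2·δz/z)² = (2×0.0821)² = 0.0270;  (1·δu/u)² = (1×0.0531)² = 0.00282;  (2·δy/y)² = (2×0.0376)² = 0.00566
δQ/Q = √(0.0354) = 0.188

0.188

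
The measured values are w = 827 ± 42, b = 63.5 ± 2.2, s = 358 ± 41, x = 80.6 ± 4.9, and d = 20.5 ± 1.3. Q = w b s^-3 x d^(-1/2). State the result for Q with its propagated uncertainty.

Each factor contributes (exponent × relative error)² to (δQ/Q)²:
  (1·δw/w)² = (1×0.0508)² = 0.00258;  (1·δb/b)² = (1×0.0346)² = 0.00120;  (-3·δs/s)² = (-3×0.115)² = 0.118;  (1·δx/x)² = (1×0.0608)² = 0.00370;  (−½·δd/d)² = (-0.5×0.0634)² = 0.00101
δQ/Q = √(0.127) = 0.356
Q = 0.0204, so δQ = 0.356 × 0.0204 = 0.00725.

0.0204 ± 0.00725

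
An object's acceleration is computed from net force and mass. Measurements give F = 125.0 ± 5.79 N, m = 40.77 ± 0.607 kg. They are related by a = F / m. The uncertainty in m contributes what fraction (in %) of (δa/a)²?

9.36%

(δa/a)² = (1·δF/F)² + (-1·δm/m)²
  F term: (1×0.0463)² = 0.00215
  m term: (-1×0.0149)² = 0.000222
Total = 0.00237. Share from m = 0.000222/0.00237 = 0.0936.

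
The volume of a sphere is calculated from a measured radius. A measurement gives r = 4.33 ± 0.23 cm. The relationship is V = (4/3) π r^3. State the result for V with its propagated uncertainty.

V is a product of powers, so relative uncertainties combine in quadrature:
  (3·δr/r)² = (3×0.0531)² = 0.0254
δV/V = √(0.0254) = 0.159
V = 340 cm^3, so δV = 0.159 × 340 = 54.2 cm^3.

340 ± 54.2 cm^3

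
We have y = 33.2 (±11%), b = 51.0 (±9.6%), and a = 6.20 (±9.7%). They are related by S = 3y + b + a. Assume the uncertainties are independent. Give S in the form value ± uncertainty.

157 ± 12.0

Sums and differences: (δS)² = Σ (cᵢ δxᵢ)².
  (3·δy)² = 120;  (δb)² = 24.0;  (δa)² = 0.362
δS = √(144) = 12.0
S = 157.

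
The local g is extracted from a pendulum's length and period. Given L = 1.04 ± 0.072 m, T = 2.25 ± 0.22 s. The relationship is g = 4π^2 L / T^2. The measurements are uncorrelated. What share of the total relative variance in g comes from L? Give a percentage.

11.1%

(δg/g)² = (1·δL/L)² + (-2·δT/T)²
  L term: (1×0.0692)² = 0.00479
  T term: (-2×0.0978)² = 0.0382
Total = 0.0430. Share from L = 0.00479/0.0430 = 0.111.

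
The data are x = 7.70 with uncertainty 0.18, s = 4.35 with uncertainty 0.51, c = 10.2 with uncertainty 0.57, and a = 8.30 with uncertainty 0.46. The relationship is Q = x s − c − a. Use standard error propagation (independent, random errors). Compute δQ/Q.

0.271

Let p = x·s = 33.5. δp/p = √((1·δx/x)² + (1·δs/s)²) = √(0.000546 + 0.0137) = 0.120, so δp = 4.00.
Q = p − c − a: δQ = √(δp² + δc² + δa²) = √(16.0 + 0.325 + 0.212) = 4.07
Q = 15.0, so δQ/Q = 4.07/15.0 = 0.271.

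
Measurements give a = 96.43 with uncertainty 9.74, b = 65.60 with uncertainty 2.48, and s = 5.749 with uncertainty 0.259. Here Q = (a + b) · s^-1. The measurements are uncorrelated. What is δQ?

Let u = a + b = 162.0. δu = √(δa² + δb²) = √(94.9 + 6.15) = 10.1, so δu/u = 0.0620.
Q is then a monomial in u, s:
δQ/Q = √((δu/u)² + (-1·δs/s)²) = √(0.00385 + 0.00203) = 0.0767
Q = 28.18, so δQ = 0.0767 × 28.18 = 2.16.

2.16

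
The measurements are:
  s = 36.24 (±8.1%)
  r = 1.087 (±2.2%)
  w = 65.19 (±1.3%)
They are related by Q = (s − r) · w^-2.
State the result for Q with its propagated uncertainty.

0.008272 ± 0.000723

Let u = s − r = 35.15. δu = √(δs² + δr²) = √(8.62 + 0.000572) = 2.94, so δu/u = 0.0835.
Q is then a monomial in u, w:
δQ/Q = √((δu/u)² + (-2·δw/w)²) = √(0.00697 + 0.000676) = 0.0875
Q = 0.008272, so δQ = 0.0875 × 0.008272 = 0.000723.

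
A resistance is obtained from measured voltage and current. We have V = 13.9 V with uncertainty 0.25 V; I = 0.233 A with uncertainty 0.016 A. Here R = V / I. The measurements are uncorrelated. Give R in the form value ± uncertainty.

59.7 ± 4.23 Ω

Each factor contributes (exponent × relative error)² to (δR/R)²:
  (1·δV/V)² = (1×0.0180)² = 0.000323;  (-1·δI/I)² = (-1×0.0687)² = 0.00472
δR/R = √(0.00504) = 0.0710
R = 59.7 Ω, so δR = 0.0710 × 59.7 = 4.23 Ω.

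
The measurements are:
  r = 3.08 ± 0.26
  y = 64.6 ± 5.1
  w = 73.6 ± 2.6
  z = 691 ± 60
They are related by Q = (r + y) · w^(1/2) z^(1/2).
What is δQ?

1360

Let u = r + y = 67.7. δu = √(δr² + δy²) = √(0.0676 + 26.0) = 5.11, so δu/u = 0.0755.
Q is then a monomial in u, w, z:
δQ/Q = √((δu/u)² + (½·δw/w)² + (½·δz/z)²) = √(0.00569 + 0.000312 + 0.00188) = 0.0888
Q = 15300, so δQ = 0.0888 × 15300 = 1360.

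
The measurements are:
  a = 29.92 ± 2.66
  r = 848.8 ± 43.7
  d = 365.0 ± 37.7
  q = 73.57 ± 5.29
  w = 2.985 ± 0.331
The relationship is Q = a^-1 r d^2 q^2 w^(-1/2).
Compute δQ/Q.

0.277

Since Q is a product/quotient, work with relative uncertainties:
  (-1·δa/a)² = (-1×0.0889)² = 0.00790;  (1·δr/r)² = (1×0.0515)² = 0.00265;  (2·δd/d)² = (2×0.103)² = 0.0427;  (2·δq/q)² = (2×0.0719)² = 0.0207;  (−½·δw/w)² = (-0.5×0.111)² = 0.00307
δQ/Q = √(0.0770) = 0.277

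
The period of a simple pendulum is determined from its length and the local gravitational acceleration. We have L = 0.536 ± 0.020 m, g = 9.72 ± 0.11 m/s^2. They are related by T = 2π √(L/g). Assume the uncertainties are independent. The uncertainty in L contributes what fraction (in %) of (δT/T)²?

(δT/T)² = (½·δL/L)² + (−½·δg/g)²
  L term: (0.5×0.0373)² = 0.000348
  g term: (-0.5×0.0113)² = 3.2e-05
Total = 0.000380. Share from L = 0.000348/0.000380 = 0.916.

91.6%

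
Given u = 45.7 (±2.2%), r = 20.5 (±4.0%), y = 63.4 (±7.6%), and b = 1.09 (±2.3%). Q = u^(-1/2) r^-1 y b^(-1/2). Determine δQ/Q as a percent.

For a monomial Q ∝ u^(-1/2), r^-1, y, b^(-1/2), fractional errors add in quadrature:
  (−½·δu/u)² = (-0.5×0.0220)² = 0.000121;  (-1·δr/r)² = (-1×0.0400)² = 0.00160;  (1·δy/y)² = (1×0.0760)² = 0.00578;  (−½·δb/b)² = (-0.5×0.0230)² = 0.000132
δQ/Q = √(0.00763) = 0.0873

8.73%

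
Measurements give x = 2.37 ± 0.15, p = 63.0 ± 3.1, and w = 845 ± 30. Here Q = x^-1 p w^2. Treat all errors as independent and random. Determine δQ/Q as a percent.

10.7%

Each factor contributes (exponent × relative error)² to (δQ/Q)²:
  (-1·δx/x)² = (-1×0.0633)² = 0.00401;  (1·δp/p)² = (1×0.0492)² = 0.00242;  (2·δw/w)² = (2×0.0355)² = 0.00504
δQ/Q = √(0.0115) = 0.107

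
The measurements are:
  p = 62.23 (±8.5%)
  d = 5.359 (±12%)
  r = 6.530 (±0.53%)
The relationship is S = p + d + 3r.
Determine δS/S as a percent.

S is a linear combination, so absolute uncertainties add in quadrature:
  (δp)² = 28.0;  (δd)² = 0.414;  (3·δr)² = 0.0108
δS = √(28.4) = 5.33
S = 87.18, so δS/S = 5.33/87.18 = 0.0611.

6.11%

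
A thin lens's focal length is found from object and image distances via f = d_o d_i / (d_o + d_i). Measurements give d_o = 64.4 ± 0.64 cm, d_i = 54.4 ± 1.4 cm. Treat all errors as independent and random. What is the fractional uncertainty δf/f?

0.0147

∂f/∂d_o = (d_i/(d_o+d_i))² = 0.210;  ∂f/∂d_i = (d_o/(d_o+d_i))² = 0.294
δf = √((∂f/∂d_o · δd_o)² + (∂f/∂d_i · δd_i)²) = √(0.0180 + 0.169) = 0.433 cm
f = 29.5 cm, so δf/f = 0.433/29.5 = 0.0147.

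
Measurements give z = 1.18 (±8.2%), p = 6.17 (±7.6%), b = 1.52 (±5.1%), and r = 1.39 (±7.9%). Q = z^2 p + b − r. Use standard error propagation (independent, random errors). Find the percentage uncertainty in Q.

Let w = z^2·p = 8.59. δw/w = √((2·δz/z)² + (1·δp/p)²) = √(0.0269 + 0.00578) = 0.181, so δw = 1.55.
Q = w + b − r: δQ = √(δw² + δb² + δr²) = √(2.41 + 0.00601 + 0.0121) = 1.56
Q = 8.72, so δQ/Q = 1.56/8.72 = 0.179.

17.9%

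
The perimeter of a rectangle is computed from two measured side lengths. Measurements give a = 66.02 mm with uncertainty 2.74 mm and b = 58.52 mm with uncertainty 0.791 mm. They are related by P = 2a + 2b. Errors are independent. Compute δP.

Absolute uncertainties add in quadrature for a linear combination:
  (2·δa)² = 30.0;  (2·δb)² = 2.50
δP = √(32.5) = 5.70 mm

5.70 mm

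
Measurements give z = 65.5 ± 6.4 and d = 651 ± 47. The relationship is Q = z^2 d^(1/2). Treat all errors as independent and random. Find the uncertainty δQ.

Relative error in a monomial: (δQ/Q)² = Σ (nᵢ · δxᵢ/xᵢ)².
  (2·δz/z)² = (2×0.0977)² = 0.0382;  (½·δd/d)² = (0.5×0.0722)² = 0.00130
δQ/Q = √(0.0395) = 0.199
Q = 1.09e+05, so δQ = 0.199 × 1.09e+05 = 21800.

21800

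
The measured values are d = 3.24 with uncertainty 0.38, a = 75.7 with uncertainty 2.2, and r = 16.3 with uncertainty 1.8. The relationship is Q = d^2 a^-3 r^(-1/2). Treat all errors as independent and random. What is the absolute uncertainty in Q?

Relative error in a monomial: (δQ/Q)² = Σ (nᵢ · δxᵢ/xᵢ)².
  (2·δd/d)² = (2×0.117)² = 0.0550;  (-3·δa/a)² = (-3×0.0291)² = 0.00760;  (−½·δr/r)² = (-0.5×0.110)² = 0.00305
δQ/Q = √(0.0657) = 0.256
Q = 5.99e-06, so δQ = 0.256 × 5.99e-06 = 1.54e-06.

1.54e-06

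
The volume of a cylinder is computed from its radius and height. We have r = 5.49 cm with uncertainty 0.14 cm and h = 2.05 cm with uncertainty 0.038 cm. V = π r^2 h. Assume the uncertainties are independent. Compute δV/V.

0.0543

For a monomial V ∝ r^2, h, fractional errors add in quadrature:
  (2·δr/r)² = (2×0.0255)² = 0.00260;  (1·δh/h)² = (1×0.0185)² = 0.000344
δV/V = √(0.00294) = 0.0543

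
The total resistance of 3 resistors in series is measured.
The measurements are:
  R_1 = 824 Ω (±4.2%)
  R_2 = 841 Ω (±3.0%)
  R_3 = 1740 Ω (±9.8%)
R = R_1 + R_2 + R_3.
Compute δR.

176 Ω

Sums and differences: (δR)² = Σ (cᵢ δxᵢ)².
  (δR_1)² = 1200;  (δR_2)² = 637;  (δR_3)² = 29100
δR = √(30900) = 176 Ω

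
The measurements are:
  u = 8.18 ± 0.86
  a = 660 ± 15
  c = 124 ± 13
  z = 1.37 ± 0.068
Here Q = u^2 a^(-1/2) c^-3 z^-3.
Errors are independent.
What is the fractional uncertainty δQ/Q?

0.407

Q is a product of powers, so relative uncertainties combine in quadrature:
  (2·δu/u)² = (2×0.105)² = 0.0442;  (−½·δa/a)² = (-0.5×0.0227)² = 0.000129;  (-3·δc/c)² = (-3×0.105)² = 0.0989;  (-3·δz/z)² = (-3×0.0496)² = 0.0222
δQ/Q = √(0.165) = 0.407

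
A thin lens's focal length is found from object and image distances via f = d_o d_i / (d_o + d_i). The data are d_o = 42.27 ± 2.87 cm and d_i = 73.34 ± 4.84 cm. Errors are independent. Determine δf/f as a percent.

4.94%

∂f/∂d_o = (d_i/(d_o+d_i))² = 0.402;  ∂f/∂d_i = (d_o/(d_o+d_i))² = 0.134
δf = √((∂f/∂d_o · δd_o)² + (∂f/∂d_i · δd_i)²) = √(1.33 + 0.419) = 1.32 cm
f = 26.81 cm, so δf/f = 1.32/26.81 = 0.0494.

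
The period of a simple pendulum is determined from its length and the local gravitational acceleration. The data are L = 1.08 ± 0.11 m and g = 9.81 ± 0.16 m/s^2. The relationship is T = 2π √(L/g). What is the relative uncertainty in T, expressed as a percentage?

T is a product of powers, so relative uncertainties combine in quadrature:
  (½·δL/L)² = (0.5×0.102)² = 0.00259;  (−½·δg/g)² = (-0.5×0.0163)² = 6.65e-05
δT/T = √(0.00266) = 0.0516

5.16%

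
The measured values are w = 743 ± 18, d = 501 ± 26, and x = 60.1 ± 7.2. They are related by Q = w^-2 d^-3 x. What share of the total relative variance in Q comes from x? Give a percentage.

35.1%

(δQ/Q)² = (-2·δw/w)² + (-3·δd/d)² + (1·δx/x)²
  w term: (-2×0.0242)² = 0.00235
  d term: (-3×0.0519)² = 0.0242
  x term: (1×0.120)² = 0.0144
Total = 0.0409. Share from x = 0.0144/0.0409 = 0.351.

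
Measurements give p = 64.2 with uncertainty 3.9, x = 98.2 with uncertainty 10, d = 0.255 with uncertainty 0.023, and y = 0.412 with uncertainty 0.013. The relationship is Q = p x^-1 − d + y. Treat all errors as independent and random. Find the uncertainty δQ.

0.0819

Let w = p·x^-1 = 0.654. δw/w = √((1·δp/p)² + (-1·δx/x)²) = √(0.00369 + 0.0104) = 0.119, so δw = 0.0775.
Q = w − d + y: δQ = √(δw² + δd² + δy²) = √(0.00601 + 0.000529 + 0.000169) = 0.0819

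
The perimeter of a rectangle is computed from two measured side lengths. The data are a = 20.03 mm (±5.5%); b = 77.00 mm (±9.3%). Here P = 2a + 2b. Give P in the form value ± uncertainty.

Sums and differences: (δP)² = Σ (cᵢ δxᵢ)².
  (2·δa)² = 4.85;  (2·δb)² = 205
δP = √(210) = 14.5 mm
P = 194.1 mm.

194.1 ± 14.5 mm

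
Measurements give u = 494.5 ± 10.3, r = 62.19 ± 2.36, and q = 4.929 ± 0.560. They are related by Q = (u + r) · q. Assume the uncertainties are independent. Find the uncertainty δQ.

Let w = u + r = 556.7. δw = √(δu² + δr²) = √(106 + 5.57) = 10.6, so δw/w = 0.0190.
Q is then a monomial in w, q:
δQ/Q = √((δw/w)² + (1·δq/q)²) = √(0.000360 + 0.0129) = 0.115
Q = 2744, so δQ = 0.115 × 2744 = 316.

316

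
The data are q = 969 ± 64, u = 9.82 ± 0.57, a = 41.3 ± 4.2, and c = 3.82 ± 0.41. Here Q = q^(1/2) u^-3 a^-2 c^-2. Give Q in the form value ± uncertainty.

Each factor contributes (exponent × relative error)² to (δQ/Q)²:
  (½·δq/q)² = (0.5×0.0660)² = 0.00109;  (-3·δu/u)² = (-3×0.0580)² = 0.0303;  (-2·δa/a)² = (-2×0.102)² = 0.0414;  (-2·δc/c)² = (-2×0.107)² = 0.0461
δQ/Q = √(0.119) = 0.345
Q = 1.32e-06, so δQ = 0.345 × 1.32e-06 = 4.55e-07.

(1.32 ± 0.455) × 10^-6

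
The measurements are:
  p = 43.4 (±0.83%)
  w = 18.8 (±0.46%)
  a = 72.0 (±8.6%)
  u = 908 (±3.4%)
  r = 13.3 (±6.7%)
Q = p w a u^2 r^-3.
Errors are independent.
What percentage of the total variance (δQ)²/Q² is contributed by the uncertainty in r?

76.9%

(δQ/Q)² = (1·δp/p)² + (1·δw/w)² + (1·δa/a)² + (2·δu/u)² + (-3·δr/r)²
  p term: (1×0.00830)² = 6.89e-05
  w term: (1×0.00460)² = 2.12e-05
  a term: (1×0.0860)² = 0.00740
  u term: (2×0.0340)² = 0.00462
  r term: (-3×0.0670)² = 0.0404
Total = 0.0525. Share from r = 0.0404/0.0525 = 0.769.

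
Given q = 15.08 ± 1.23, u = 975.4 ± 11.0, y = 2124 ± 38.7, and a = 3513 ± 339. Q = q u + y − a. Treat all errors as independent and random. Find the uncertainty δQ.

Let p = q·u = 14710. δp/p = √((1·δq/q)² + (1·δu/u)²) = √(0.00665 + 0.000127) = 0.0823, so δp = 1210.
Q = p + y − a: δQ = √(δp² + δy² + δa²) = √(1.47e+06 + 1500 + 1.15e+05) = 1260

1260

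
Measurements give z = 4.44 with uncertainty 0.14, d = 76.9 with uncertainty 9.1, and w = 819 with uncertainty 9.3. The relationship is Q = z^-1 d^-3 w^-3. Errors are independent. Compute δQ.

3.23e-16

Since Q is a product/quotient, work with relative uncertainties:
  (-1·δz/z)² = (-1×0.0315)² = 0.000994;  (-3·δd/d)² = (-3×0.118)² = 0.126;  (-3·δw/w)² = (-3×0.0114)² = 0.00116
δQ/Q = √(0.128) = 0.358
Q = 9.02e-16, so δQ = 0.358 × 9.02e-16 = 3.23e-16.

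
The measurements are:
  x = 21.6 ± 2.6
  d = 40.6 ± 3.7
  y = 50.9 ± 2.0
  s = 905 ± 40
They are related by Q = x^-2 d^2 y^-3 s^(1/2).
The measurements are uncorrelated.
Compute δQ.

For a monomial Q ∝ x^-2, d^2, y^-3, s^(1/2), fractional errors add in quadrature:
  (-2·δx/x)² = (-2×0.120)² = 0.0580;  (2·δd/d)² = (2×0.0911)² = 0.0332;  (-3·δy/y)² = (-3×0.0393)² = 0.0139;  (½·δs/s)² = (0.5×0.0442)² = 0.000488
δQ/Q = √(0.106) = 0.325
Q = 0.000806, so δQ = 0.325 × 0.000806 = 0.000262.

0.000262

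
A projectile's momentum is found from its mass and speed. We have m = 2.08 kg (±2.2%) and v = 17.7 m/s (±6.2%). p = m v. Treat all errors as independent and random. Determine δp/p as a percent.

p is a product of powers, so relative uncertainties combine in quadrature:
  (1·δm/m)² = (1×0.0220)² = 0.000484;  (1·δv/v)² = (1×0.0620)² = 0.00384
δp/p = √(0.00433) = 0.0658

6.58%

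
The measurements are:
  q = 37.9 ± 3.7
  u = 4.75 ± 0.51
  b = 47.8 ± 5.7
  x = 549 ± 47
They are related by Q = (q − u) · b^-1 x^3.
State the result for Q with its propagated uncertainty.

(1.15 ± 0.350) × 10^8

Let w = q − u = 33.1. δw = √(δq² + δu²) = √(13.7 + 0.260) = 3.73, so δw/w = 0.113.
Q is then a monomial in w, b, x:
δQ/Q = √((δw/w)² + (-1·δb/b)² + (3·δx/x)²) = √(0.0127 + 0.0142 + 0.0660) = 0.305
Q = 1.15e+08, so δQ = 0.305 × 1.15e+08 = 3.5e+07.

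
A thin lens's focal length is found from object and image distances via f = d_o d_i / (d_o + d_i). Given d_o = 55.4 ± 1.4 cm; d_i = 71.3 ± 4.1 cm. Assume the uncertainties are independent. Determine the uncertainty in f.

∂f/∂d_o = (d_i/(d_o+d_i))² = 0.317;  ∂f/∂d_i = (d_o/(d_o+d_i))² = 0.191
δf = √((∂f/∂d_o · δd_o)² + (∂f/∂d_i · δd_i)²) = √(0.197 + 0.614) = 0.901 cm

0.901 cm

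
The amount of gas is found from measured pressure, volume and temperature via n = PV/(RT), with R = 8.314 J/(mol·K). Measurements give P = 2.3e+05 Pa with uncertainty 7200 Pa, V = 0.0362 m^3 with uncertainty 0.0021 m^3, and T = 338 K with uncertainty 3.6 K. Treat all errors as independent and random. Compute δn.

n is a product of powers, so relative uncertainties combine in quadrature:
  (1·δP/P)² = (1×0.0313)² = 0.000980;  (1·δV/V)² = (1×0.0580)² = 0.00337;  (-1·δT/T)² = (-1×0.0107)² = 0.000113
δn/n = √(0.00446) = 0.0668
n = 2.96 mol, so δn = 0.0668 × 2.96 = 0.198 mol.

0.198 mol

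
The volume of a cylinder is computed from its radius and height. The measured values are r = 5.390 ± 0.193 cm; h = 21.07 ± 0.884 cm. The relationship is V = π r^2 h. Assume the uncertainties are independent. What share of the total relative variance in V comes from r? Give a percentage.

74.4%

(δV/V)² = (2·δr/r)² + (1·δh/h)²
  r term: (2×0.0358)² = 0.00513
  h term: (1×0.0420)² = 0.00176
Total = 0.00689. Share from r = 0.00513/0.00689 = 0.744.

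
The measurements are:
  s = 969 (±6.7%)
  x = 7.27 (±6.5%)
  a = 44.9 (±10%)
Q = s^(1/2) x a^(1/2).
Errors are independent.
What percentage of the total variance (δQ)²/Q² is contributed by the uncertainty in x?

53.8%

(δQ/Q)² = (½·δs/s)² + (1·δx/x)² + (½·δa/a)²
  s term: (0.5×0.0670)² = 0.00112
  x term: (1×0.0650)² = 0.00423
  a term: (0.5×0.100)² = 0.00250
Total = 0.00785. Share from x = 0.00423/0.00785 = 0.538.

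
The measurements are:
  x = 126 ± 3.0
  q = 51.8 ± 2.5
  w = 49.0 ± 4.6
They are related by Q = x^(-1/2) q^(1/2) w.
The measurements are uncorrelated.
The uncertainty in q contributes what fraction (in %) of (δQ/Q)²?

6.11%

(δQ/Q)² = (−½·δx/x)² + (½·δq/q)² + (1·δw/w)²
  x term: (-0.5×0.0238)² = 0.000142
  q term: (0.5×0.0483)² = 0.000582
  w term: (1×0.0939)² = 0.00881
Total = 0.00954. Share from q = 0.000582/0.00954 = 0.0611.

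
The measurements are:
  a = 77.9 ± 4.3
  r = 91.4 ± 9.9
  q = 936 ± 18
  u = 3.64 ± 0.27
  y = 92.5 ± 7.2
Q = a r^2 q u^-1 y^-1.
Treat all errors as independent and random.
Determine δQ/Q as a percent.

24.9%

Products/powers → add relative errors in quadrature, weighted by exponent:
  (1·δa/a)² = (1×0.0552)² = 0.00305;  (2·δr/r)² = (2×0.108)² = 0.0469;  (1·δq/q)² = (1×0.0192)² = 0.000370;  (-1·δu/u)² = (-1×0.0742)² = 0.00550;  (-1·δy/y)² = (-1×0.0778)² = 0.00606
δQ/Q = √(0.0619) = 0.249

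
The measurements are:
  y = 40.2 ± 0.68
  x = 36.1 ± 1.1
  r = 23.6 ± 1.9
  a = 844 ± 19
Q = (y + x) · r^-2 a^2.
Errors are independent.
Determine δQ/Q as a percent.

16.8%

Let u = y + x = 76.3. δu = √(δy² + δx²) = √(0.462 + 1.21) = 1.29, so δu/u = 0.0169.
Q is then a monomial in u, r, a:
δQ/Q = √((δu/u)² + (-2·δr/r)² + (2·δa/a)²) = √(0.000287 + 0.0259 + 0.00203) = 0.168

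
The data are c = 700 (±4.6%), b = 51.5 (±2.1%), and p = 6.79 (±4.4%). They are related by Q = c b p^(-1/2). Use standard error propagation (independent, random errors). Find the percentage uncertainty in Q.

5.51%

For a monomial Q ∝ c, b, p^(-1/2), fractional errors add in quadrature:
  (1·δc/c)² = (1×0.0460)² = 0.00212;  (1·δb/b)² = (1×0.0210)² = 0.000441;  (−½·δp/p)² = (-0.5×0.0440)² = 0.000484
δQ/Q = √(0.00304) = 0.0551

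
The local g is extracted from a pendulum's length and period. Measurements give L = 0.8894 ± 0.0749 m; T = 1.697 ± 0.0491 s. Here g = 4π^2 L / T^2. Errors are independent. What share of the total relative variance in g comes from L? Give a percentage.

67.9%

(δg/g)² = (1·δL/L)² + (-2·δT/T)²
  L term: (1×0.0842)² = 0.00709
  T term: (-2×0.0289)² = 0.00335
Total = 0.0104. Share from L = 0.00709/0.0104 = 0.679.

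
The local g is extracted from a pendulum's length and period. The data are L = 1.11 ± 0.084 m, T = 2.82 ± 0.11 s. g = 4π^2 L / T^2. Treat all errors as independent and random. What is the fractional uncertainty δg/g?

0.109

Since g is a product/quotient, work with relative uncertainties:
  (1·δL/L)² = (1×0.0757)² = 0.00573;  (-2·δT/T)² = (-2×0.0390)² = 0.00609
δg/g = √(0.0118) = 0.109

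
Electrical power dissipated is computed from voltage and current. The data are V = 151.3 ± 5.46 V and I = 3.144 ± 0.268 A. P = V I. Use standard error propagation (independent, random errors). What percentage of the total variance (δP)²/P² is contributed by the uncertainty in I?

84.8%

(δP/P)² = (1·δV/V)² + (1·δI/I)²
  V term: (1×0.0361)² = 0.00130
  I term: (1×0.0852)² = 0.00727
Total = 0.00857. Share from I = 0.00727/0.00857 = 0.848.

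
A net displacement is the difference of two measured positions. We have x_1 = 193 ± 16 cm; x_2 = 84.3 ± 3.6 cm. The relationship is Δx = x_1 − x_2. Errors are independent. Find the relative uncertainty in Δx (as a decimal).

Δx is a linear combination, so absolute uncertainties add in quadrature:
  (δx_1)² = 256;  (δx_2)² = 13.0
δΔx = √(269) = 16.4 cm
Δx = 109 cm, so δΔx/Δx = 16.4/109 = 0.151.

0.151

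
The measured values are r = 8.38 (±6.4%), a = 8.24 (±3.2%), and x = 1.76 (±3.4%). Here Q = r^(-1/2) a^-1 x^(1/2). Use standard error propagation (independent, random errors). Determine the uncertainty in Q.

0.00269

Since Q is a product/quotient, work with relative uncertainties:
  (−½·δr/r)² = (-0.5×0.0640)² = 0.00102;  (-1·δa/a)² = (-1×0.0320)² = 0.00102;  (½·δx/x)² = (0.5×0.0340)² = 0.000289
δQ/Q = √(0.00234) = 0.0483
Q = 0.0556, so δQ = 0.0483 × 0.0556 = 0.00269.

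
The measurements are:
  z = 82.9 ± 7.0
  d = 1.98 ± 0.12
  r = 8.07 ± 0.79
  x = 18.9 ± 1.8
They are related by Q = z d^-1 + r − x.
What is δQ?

4.78

Let p = z·d^-1 = 41.9. δp/p = √((1·δz/z)² + (-1·δd/d)²) = √(0.00713 + 0.00367) = 0.104, so δp = 4.35.
Q = p + r − x: δQ = √(δp² + δr² + δx²) = √(18.9 + 0.624 + 3.24) = 4.78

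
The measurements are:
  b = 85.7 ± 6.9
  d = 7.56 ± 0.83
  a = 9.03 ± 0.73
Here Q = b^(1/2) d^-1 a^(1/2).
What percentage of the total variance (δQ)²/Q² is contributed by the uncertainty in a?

10.7%

(δQ/Q)² = (½·δb/b)² + (-1·δd/d)² + (½·δa/a)²
  b term: (0.5×0.0805)² = 0.00162
  d term: (-1×0.110)² = 0.0121
  a term: (0.5×0.0808)² = 0.00163
Total = 0.0153. Share from a = 0.00163/0.0153 = 0.107.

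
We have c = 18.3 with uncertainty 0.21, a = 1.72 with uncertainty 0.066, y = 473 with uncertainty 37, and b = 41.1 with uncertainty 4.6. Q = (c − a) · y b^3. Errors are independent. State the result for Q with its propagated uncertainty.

Let u = c − a = 16.6. δu = √(δc² + δa²) = √(0.0441 + 0.00436) = 0.220, so δu/u = 0.0133.
Q is then a monomial in u, y, b:
δQ/Q = √((δu/u)² + (1·δy/y)² + (3·δb/b)²) = √(0.000176 + 0.00612 + 0.113) = 0.345
Q = 5.44e+08, so δQ = 0.345 × 5.44e+08 = 1.88e+08.

(5.44 ± 1.88) × 10^8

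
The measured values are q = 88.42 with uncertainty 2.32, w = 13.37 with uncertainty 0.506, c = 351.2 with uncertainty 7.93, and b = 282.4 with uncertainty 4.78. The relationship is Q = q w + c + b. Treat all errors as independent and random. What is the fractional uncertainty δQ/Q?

0.0304

Let p = q·w = 1182. δp/p = √((1·δq/q)² + (1·δw/w)²) = √(0.000688 + 0.00143) = 0.0461, so δp = 54.4.
Q = p + c + b: δQ = √(δp² + δc² + δb²) = √(2960 + 62.9 + 22.8) = 55.2
Q = 1816, so δQ/Q = 55.2/1816 = 0.0304.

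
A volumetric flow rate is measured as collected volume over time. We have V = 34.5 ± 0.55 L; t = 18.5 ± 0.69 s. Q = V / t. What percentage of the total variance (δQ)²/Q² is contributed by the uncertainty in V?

15.4%

(δQ/Q)² = (1·δV/V)² + (-1·δt/t)²
  V term: (1×0.0159)² = 0.000254
  t term: (-1×0.0373)² = 0.00139
Total = 0.00165. Share from V = 0.000254/0.00165 = 0.154.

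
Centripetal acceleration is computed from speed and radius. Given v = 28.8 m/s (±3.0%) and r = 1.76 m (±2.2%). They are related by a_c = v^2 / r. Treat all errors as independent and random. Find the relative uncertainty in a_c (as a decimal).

0.0639

For a monomial a_c ∝ v^2, r^-1, fractional errors add in quadrature:
  (2·δv/v)² = (2×0.0300)² = 0.00360;  (-1·δr/r)² = (-1×0.0220)² = 0.000484
δa_c/a_c = √(0.00408) = 0.0639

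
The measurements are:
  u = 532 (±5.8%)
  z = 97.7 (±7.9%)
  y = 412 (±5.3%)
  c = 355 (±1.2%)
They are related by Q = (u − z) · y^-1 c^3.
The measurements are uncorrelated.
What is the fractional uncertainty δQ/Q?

Let w = u − z = 434. δw = √(δu² + δz²) = √(952 + 59.6) = 31.8, so δw/w = 0.0732.
Q is then a monomial in w, y, c:
δQ/Q = √((δw/w)² + (-1·δy/y)² + (3·δc/c)²) = √(0.00536 + 0.00281 + 0.00130) = 0.0973

0.0973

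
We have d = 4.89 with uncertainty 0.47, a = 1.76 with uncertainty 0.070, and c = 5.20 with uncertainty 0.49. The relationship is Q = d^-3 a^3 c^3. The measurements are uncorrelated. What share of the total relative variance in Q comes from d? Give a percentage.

(δQ/Q)² = (-3·δd/d)² + (3·δa/a)² + (3·δc/c)²
  d term: (-3×0.0961)² = 0.0831
  a term: (3×0.0398)² = 0.0142
  c term: (3×0.0942)² = 0.0799
Total = 0.177. Share from d = 0.0831/0.177 = 0.469.

46.9%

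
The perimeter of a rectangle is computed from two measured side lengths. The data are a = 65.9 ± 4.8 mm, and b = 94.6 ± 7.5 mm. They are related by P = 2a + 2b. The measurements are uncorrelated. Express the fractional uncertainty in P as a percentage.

Each term contributes (cᵢ δxᵢ)² to (δP)²:
  (2·δa)² = 92.2;  (2·δb)² = 225
δP = √(317) = 17.8 mm
P = 321 mm, so δP/P = 17.8/321 = 0.0555.

5.55%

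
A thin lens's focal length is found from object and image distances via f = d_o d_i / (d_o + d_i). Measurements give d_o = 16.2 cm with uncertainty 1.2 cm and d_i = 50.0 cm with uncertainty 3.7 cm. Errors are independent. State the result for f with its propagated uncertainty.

12.2 ± 0.720 cm

∂f/∂d_o = (d_i/(d_o+d_i))² = 0.570;  ∂f/∂d_i = (d_o/(d_o+d_i))² = 0.0599
δf = √((∂f/∂d_o · δd_o)² + (∂f/∂d_i · δd_i)²) = √(0.469 + 0.0491) = 0.720 cm
f = 12.2 cm.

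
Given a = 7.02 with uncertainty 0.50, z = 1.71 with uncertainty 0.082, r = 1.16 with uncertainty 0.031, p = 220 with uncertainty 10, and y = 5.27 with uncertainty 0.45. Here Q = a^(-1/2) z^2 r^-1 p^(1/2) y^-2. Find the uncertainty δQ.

Relative error in a monomial: (δQ/Q)² = Σ (nᵢ · δxᵢ/xᵢ)².
  (−½·δa/a)² = (-0.5×0.0712)² = 0.00127;  (2·δz/z)² = (2×0.0480)² = 0.00920;  (-1·δr/r)² = (-1×0.0267)² = 0.000714;  (½·δp/p)² = (0.5×0.0455)² = 0.000517;  (-2·δy/y)² = (-2×0.0854)² = 0.0292
δQ/Q = √(0.0409) = 0.202
Q = 0.508, so δQ = 0.202 × 0.508 = 0.103.

0.103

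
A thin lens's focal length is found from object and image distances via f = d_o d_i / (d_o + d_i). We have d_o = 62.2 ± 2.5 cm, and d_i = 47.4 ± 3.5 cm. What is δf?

∂f/∂d_o = (d_i/(d_o+d_i))² = 0.187;  ∂f/∂d_i = (d_o/(d_o+d_i))² = 0.322
δf = √((∂f/∂d_o · δd_o)² + (∂f/∂d_i · δd_i)²) = √(0.219 + 1.27) = 1.22 cm

1.22 cm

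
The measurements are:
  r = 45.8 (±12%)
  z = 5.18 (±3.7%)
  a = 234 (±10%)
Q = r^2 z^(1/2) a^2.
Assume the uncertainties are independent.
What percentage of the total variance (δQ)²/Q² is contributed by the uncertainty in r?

(δQ/Q)² = (2·δr/r)² + (½·δz/z)² + (2·δa/a)²
  r term: (2×0.120)² = 0.0576
  z term: (0.5×0.0370)² = 0.000342
  a term: (2×0.100)² = 0.0400
Total = 0.0979. Share from r = 0.0576/0.0979 = 0.588.

58.8%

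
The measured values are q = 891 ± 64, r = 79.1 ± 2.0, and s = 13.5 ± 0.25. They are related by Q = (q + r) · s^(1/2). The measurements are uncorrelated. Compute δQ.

Let u = q + r = 970. δu = √(δq² + δr²) = √(4100 + 4.00) = 64.0, so δu/u = 0.0660.
Q is then a monomial in u, s:
δQ/Q = √((δu/u)² + (½·δs/s)²) = √(0.00436 + 8.57e-05) = 0.0667
Q = 3560, so δQ = 0.0667 × 3560 = 238.

238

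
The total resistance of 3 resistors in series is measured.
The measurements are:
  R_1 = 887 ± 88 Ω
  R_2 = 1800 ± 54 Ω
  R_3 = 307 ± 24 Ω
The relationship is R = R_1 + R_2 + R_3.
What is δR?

106 Ω

Sums and differences: (δR)² = Σ (cᵢ δxᵢ)².
  (δR_1)² = 7740;  (δR_2)² = 2920;  (δR_3)² = 576
δR = √(11200) = 106 Ω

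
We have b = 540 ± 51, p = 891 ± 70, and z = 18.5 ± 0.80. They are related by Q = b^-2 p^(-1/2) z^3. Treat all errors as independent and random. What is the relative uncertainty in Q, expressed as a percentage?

23.2%

Products/powers → add relative errors in quadrature, weighted by exponent:
  (-2·δb/b)² = (-2×0.0944)² = 0.0357;  (−½·δp/p)² = (-0.5×0.0786)² = 0.00154;  (3·δz/z)² = (3×0.0432)² = 0.0168
δQ/Q = √(0.0541) = 0.232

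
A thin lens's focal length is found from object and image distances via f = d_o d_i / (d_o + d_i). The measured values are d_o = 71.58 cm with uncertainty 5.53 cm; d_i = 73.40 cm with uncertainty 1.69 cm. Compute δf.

∂f/∂d_o = (d_i/(d_o+d_i))² = 0.256;  ∂f/∂d_i = (d_o/(d_o+d_i))² = 0.244
δf = √((∂f/∂d_o · δd_o)² + (∂f/∂d_i · δd_i)²) = √(2.01 + 0.170) = 1.48 cm

1.48 cm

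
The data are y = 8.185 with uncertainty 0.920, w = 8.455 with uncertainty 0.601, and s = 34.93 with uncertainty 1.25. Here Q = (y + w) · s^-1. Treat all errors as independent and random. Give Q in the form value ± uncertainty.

Let u = y + w = 16.64. δu = √(δy² + δw²) = √(0.846 + 0.361) = 1.10, so δu/u = 0.0660.
Q is then a monomial in u, s:
δQ/Q = √((δu/u)² + (-1·δs/s)²) = √(0.00436 + 0.00128) = 0.0751
Q = 0.4764, so δQ = 0.0751 × 0.4764 = 0.0358.

0.4764 ± 0.0358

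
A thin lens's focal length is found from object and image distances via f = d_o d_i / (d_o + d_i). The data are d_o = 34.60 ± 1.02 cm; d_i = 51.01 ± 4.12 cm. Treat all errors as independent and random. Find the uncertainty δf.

∂f/∂d_o = (d_i/(d_o+d_i))² = 0.355;  ∂f/∂d_i = (d_o/(d_o+d_i))² = 0.163
δf = √((∂f/∂d_o · δd_o)² + (∂f/∂d_i · δd_i)²) = √(0.131 + 0.453) = 0.764 cm

0.764 cm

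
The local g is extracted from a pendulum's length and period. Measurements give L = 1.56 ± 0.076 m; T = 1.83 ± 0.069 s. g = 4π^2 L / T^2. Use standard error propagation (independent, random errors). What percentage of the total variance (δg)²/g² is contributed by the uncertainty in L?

29.4%

(δg/g)² = (1·δL/L)² + (-2·δT/T)²
  L term: (1×0.0487)² = 0.00237
  T term: (-2×0.0377)² = 0.00569
Total = 0.00806. Share from L = 0.00237/0.00806 = 0.294.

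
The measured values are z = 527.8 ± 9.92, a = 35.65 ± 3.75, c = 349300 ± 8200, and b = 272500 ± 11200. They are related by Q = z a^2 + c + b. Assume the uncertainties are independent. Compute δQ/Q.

Let p = z·a^2 = 670800. δp/p = √((1·δz/z)² + (2·δa/a)²) = √(0.000353 + 0.0443) = 0.211, so δp = 1.42e+05.
Q = p + c + b: δQ = √(δp² + δc² + δb²) = √(2.01e+10 + 6.72e+07 + 1.25e+08) = 1.42e+05
Q = 1.293e+06, so δQ/Q = 1.42e+05/1.293e+06 = 0.110.

0.110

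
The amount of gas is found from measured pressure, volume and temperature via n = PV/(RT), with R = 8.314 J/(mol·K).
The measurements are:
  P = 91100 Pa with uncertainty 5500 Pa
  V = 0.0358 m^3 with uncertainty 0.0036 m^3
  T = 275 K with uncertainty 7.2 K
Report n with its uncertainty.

1.43 ± 0.171 mol

Since n is a product/quotient, work with relative uncertainties:
  (1·δP/P)² = (1×0.0604)² = 0.00364;  (1·δV/V)² = (1×0.101)² = 0.0101;  (-1·δT/T)² = (-1×0.0262)² = 0.000685
δn/n = √(0.0144) = 0.120
n = 1.43 mol, so δn = 0.120 × 1.43 = 0.171 mol.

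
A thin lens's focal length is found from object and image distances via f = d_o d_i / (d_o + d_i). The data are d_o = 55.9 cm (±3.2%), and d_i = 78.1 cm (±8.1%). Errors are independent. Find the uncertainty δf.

∂f/∂d_o = (d_i/(d_o+d_i))² = 0.340;  ∂f/∂d_i = (d_o/(d_o+d_i))² = 0.174
δf = √((∂f/∂d_o · δd_o)² + (∂f/∂d_i · δd_i)²) = √(0.369 + 1.21) = 1.26 cm

1.26 cm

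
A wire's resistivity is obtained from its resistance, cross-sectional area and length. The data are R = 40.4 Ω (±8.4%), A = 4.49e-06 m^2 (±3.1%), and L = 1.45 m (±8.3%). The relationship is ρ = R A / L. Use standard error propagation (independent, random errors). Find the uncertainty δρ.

1.53e-05 Ω·m

For a monomial ρ ∝ R, A, L^-1, fractional errors add in quadrature:
  (1·δR/R)² = (1×0.0840)² = 0.00706;  (1·δA/A)² = (1×0.0310)² = 0.000961;  (-1·δL/L)² = (-1×0.0830)² = 0.00689
δρ/ρ = √(0.0149) = 0.122
ρ = 0.000125 Ω·m, so δρ = 0.122 × 0.000125 = 1.53e-05 Ω·m.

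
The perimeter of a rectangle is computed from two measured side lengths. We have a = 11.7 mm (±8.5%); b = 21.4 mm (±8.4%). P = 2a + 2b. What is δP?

Sums and differences: (δP)² = Σ (cᵢ δxᵢ)².
  (2·δa)² = 3.96;  (2·δb)² = 12.9
δP = √(16.9) = 4.11 mm

4.11 mm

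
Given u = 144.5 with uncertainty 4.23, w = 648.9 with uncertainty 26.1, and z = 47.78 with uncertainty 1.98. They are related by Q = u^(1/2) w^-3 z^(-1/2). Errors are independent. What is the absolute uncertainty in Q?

Q is a product of powers, so relative uncertainties combine in quadrature:
  (½·δu/u)² = (0.5×0.0293)² = 0.000214;  (-3·δw/w)² = (-3×0.0402)² = 0.0146;  (−½·δz/z)² = (-0.5×0.0414)² = 0.000429
δQ/Q = √(0.0152) = 0.123
Q = 6.365e-09, so δQ = 0.123 × 6.365e-09 = 7.85e-10.

7.85e-10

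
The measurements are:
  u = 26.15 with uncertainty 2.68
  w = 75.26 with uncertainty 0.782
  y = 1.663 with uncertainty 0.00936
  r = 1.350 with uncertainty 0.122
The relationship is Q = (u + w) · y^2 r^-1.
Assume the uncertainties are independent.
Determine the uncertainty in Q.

19.8

Let h = u + w = 101.4. δh = √(δu² + δw²) = √(7.18 + 0.612) = 2.79, so δh/h = 0.0275.
Q is then a monomial in h, y, r:
δQ/Q = √((δh/h)² + (2·δy/y)² + (-1·δr/r)²) = √(0.000758 + 0.000127 + 0.00817) = 0.0951
Q = 207.7, so δQ = 0.0951 × 207.7 = 19.8.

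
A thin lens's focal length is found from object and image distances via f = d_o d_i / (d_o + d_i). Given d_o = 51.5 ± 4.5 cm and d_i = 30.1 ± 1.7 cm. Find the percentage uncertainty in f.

∂f/∂d_o = (d_i/(d_o+d_i))² = 0.136;  ∂f/∂d_i = (d_o/(d_o+d_i))² = 0.398
δf = √((∂f/∂d_o · δd_o)² + (∂f/∂d_i · δd_i)²) = √(0.375 + 0.459) = 0.913 cm
f = 19.0 cm, so δf/f = 0.913/19.0 = 0.0481.

4.81%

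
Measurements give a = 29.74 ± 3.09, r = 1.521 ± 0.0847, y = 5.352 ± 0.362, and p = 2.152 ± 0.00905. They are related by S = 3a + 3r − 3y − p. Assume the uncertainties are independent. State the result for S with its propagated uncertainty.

Sums and differences: (δS)² = Σ (cᵢ δxᵢ)².
  (3·δa)² = 85.9;  (3·δr)² = 0.0646;  (3·δy)² = 1.18;  (δp)² = 8.19e-05
δS = √(87.2) = 9.34
S = 75.58.

75.58 ± 9.34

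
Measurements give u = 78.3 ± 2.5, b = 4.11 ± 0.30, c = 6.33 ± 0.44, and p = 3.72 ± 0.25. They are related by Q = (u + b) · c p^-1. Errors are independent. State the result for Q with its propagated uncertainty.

Let w = u + b = 82.4. δw = √(δu² + δb²) = √(6.25 + 0.0900) = 2.52, so δw/w = 0.0306.
Q is then a monomial in w, c, p:
δQ/Q = √((δw/w)² + (1·δc/c)² + (-1·δp/p)²) = √(0.000934 + 0.00483 + 0.00452) = 0.101
Q = 140, so δQ = 0.101 × 140 = 14.2.

140 ± 14.2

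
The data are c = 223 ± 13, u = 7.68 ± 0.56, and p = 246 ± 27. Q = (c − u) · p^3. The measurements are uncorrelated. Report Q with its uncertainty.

(3.21 ± 1.07) × 10^9

Let w = c − u = 215. δw = √(δc² + δu²) = √(169 + 0.314) = 13.0, so δw/w = 0.0604.
Q is then a monomial in w, p:
δQ/Q = √((δw/w)² + (3·δp/p)²) = √(0.00365 + 0.108) = 0.335
Q = 3.21e+09, so δQ = 0.335 × 3.21e+09 = 1.07e+09.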